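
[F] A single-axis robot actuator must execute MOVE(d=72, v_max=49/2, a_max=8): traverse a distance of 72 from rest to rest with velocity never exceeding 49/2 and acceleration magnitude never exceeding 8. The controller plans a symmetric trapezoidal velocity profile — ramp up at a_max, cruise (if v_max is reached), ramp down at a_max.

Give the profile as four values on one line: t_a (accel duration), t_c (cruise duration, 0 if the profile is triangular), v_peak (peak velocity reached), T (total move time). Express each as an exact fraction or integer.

t_a=3 t_c=0 v_peak=24 T=6

(v_max)²/a_max = (49/2)²/8 = 2401/32
72 < 2401/32 so t_c = 0
v_peak = √(72·8) = √576 = 24
t_a = 24/8 = 3; t_c = 0
T = 2·3 = 6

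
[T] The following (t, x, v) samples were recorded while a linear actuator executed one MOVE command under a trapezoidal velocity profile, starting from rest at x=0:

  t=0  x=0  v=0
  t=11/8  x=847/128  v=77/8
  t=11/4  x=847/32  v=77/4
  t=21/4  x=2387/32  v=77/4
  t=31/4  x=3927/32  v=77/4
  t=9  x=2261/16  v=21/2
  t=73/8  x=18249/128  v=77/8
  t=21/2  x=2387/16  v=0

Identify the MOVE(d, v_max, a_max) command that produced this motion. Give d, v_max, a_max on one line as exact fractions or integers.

final state: t=21/2, x=2387/16, v=0 → d = 2387/16
a_max = (77/8−0)/(11/8−0) = 7
max v = 77/4 over t∈[11/4,31/4] → v_max = 77/4
check: 77/4·(11/4+5) = 2387/16 ✓

d=2387/16 v_max=77/4 a_max=7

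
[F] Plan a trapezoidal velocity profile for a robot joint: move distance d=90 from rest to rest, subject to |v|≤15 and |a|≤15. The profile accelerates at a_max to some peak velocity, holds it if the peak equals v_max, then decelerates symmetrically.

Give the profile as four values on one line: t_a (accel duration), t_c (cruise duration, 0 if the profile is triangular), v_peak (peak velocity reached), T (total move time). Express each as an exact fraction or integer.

v_max²/a_max = 15²/15 = 15
90 ≥ 15 ⇒ cruise phase
t_a = 15/15 = 1; v_peak = 15
d_cruise = 90 − 15 = 75; t_c = 75/15 = 5
T = 2·1 + 5 = 7

t_a=1 t_c=5 v_peak=15 T=7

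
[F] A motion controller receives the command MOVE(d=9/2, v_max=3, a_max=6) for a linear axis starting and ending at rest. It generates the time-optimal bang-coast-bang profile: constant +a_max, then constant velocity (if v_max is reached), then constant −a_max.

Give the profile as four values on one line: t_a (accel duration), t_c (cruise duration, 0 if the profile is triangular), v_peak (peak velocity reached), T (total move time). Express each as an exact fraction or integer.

t_a=1/2 t_c=1 v_peak=3 T=2

(v_max)²/a_max = 3²/6 = 3/2
9/2 ≥ 3/2 → trapezoidal
t_a = 3/6 = 1/2; v_peak = 3
d_cruise = 9/2 − 3/2 = 3; t_c = 3/3 = 1
T = 2·1/2 + 1 = 2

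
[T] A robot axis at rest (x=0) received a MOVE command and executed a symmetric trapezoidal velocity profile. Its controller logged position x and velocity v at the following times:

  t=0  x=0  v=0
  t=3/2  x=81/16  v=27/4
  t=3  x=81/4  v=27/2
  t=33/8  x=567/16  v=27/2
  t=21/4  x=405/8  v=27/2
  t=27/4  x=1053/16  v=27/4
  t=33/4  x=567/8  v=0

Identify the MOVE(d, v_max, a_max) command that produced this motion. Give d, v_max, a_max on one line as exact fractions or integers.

d=567/8 v_max=27/2 a_max=9/2

final state: t=33/4, x=567/8, v=0 → d = 567/8
a_max = (27/4−0)/(3/2−0) = 9/2
max v = 27/2 over t∈[3,21/4] → v_max = 27/2
check: 27/2·(3+9/4) = 567/8 ✓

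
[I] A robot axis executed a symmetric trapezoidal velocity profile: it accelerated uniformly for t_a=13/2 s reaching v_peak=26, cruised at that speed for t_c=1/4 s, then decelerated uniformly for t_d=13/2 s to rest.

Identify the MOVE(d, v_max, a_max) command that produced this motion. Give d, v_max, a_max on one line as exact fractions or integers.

a_max = 26/(13/2) = 4
d_a = ½·26·13/2 = 169/2; d_c = 26·1/4 = 13/2
d = 2·169/2 + 13/2 = 351/2
t_c = 1/4 > 0 → v_max = v_peak = 26

d=351/2 v_max=26 a_max=4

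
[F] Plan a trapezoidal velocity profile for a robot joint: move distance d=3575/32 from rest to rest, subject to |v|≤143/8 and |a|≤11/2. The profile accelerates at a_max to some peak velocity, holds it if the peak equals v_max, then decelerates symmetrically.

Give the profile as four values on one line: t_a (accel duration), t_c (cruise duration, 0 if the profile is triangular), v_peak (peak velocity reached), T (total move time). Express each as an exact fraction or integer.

t_a=13/4 t_c=3 v_peak=143/8 T=19/2

vₘ²/aₘ = (143/8)²/(11/2) = 1859/32
3575/32 ≥ 1859/32 → trapezoidal
t_a = (143/8)/(11/2) = 13/4; v_peak = 143/8
d_cruise = 3575/32 − 1859/32 = 429/8; t_c = (429/8)/(143/8) = 3
T = 2·13/4 + 3 = 19/2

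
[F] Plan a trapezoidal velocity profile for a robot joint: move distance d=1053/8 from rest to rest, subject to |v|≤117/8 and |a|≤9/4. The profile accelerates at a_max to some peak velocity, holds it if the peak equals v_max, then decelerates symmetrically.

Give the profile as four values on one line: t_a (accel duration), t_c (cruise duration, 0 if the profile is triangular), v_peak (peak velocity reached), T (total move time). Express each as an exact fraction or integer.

t_a=13/2 t_c=5/2 v_peak=117/8 T=31/2

vₘ²/aₘ = (117/8)²/(9/4) = 1521/16
1053/8 ≥ 1521/16 so v_max reached
t_a = (117/8)/(9/4) = 13/2; v_peak = 117/8
d_cruise = 1053/8 − 1521/16 = 585/16; t_c = (585/16)/(117/8) = 5/2
T = 2·13/2 + 5/2 = 31/2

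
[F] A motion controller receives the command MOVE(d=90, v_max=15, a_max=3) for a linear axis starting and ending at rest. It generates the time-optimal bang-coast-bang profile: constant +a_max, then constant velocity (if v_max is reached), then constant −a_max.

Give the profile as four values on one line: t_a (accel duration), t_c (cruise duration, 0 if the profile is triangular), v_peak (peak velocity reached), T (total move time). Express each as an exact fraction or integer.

vₘ²/aₘ = 15²/3 = 75
90 ≥ 75 ⇒ cruise phase
t_a = 15/3 = 5; v_peak = 15
d_cruise = 90 − 75 = 15; t_c = 15/15 = 1
T = 2·5 + 1 = 11

t_a=5 t_c=1 v_peak=15 T=11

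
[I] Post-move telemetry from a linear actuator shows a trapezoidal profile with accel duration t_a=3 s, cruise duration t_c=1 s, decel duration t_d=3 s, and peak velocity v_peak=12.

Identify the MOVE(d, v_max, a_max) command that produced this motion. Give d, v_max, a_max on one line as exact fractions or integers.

a_max = 12/3 = 4
d_a = ½·12·3 = 18; d_c = 12·1 = 12
d = 2·18 + 12 = 48
t_c = 1 > 0 → v_max = v_peak = 12

d=48 v_max=12 a_max=4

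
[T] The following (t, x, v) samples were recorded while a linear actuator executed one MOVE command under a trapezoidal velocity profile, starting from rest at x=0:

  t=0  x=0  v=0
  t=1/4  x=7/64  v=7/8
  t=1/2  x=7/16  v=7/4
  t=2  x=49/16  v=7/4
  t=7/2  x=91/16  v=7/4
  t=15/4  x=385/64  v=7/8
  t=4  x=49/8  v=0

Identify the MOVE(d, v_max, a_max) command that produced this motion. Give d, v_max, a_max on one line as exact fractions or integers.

d=49/8 v_max=7/4 a_max=7/2

final state: t=4, x=49/8, v=0 → d = 49/8
a_max = (7/8−0)/(1/4−0) = 7/2
max v = 7/4 over t∈[1/2,7/2] → v_max = 7/4
check: 7/4·(1/2+3) = 49/8 ✓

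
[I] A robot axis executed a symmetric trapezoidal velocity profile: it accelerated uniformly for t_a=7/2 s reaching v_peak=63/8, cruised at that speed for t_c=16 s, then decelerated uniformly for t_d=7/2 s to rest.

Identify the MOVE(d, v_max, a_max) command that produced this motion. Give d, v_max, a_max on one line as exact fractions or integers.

a_max = (63/8)/(7/2) = 9/4
d_a = ½·63/8·7/2 = 441/32; d_c = 63/8·16 = 126
d = 2·441/32 + 126 = 2457/16
t_c = 16 > 0 → v_max = v_peak = 63/8

d=2457/16 v_max=63/8 a_max=9/4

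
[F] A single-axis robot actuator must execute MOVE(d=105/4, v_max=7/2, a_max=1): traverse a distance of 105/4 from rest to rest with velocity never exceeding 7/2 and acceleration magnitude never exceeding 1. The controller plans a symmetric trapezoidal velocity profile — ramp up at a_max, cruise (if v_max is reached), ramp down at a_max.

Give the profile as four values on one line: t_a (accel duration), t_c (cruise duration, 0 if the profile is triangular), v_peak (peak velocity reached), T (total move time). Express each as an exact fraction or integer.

t_a=7/2 t_c=4 v_peak=7/2 T=11

vₘ²/aₘ = (7/2)²/1 = 49/4
105/4 ≥ 49/4 ⇒ cruise phase
t_a = (7/2)/1 = 7/2; v_peak = 7/2
d_cruise = 105/4 − 49/4 = 14; t_c = 14/(7/2) = 4
T = 2·7/2 + 4 = 11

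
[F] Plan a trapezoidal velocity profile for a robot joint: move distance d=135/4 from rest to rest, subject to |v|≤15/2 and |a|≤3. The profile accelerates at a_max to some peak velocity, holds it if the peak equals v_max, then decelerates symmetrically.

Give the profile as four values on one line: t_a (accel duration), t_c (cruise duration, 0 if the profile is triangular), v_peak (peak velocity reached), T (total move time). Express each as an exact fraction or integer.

t_a=5/2 t_c=2 v_peak=15/2 T=7

vₘ²/aₘ = (15/2)²/3 = 75/4
135/4 ≥ 75/4 ⇒ cruise phase
t_a = (15/2)/3 = 5/2; v_peak = 15/2
d_cruise = 135/4 − 75/4 = 15; t_c = 15/(15/2) = 2
T = 2·5/2 + 2 = 7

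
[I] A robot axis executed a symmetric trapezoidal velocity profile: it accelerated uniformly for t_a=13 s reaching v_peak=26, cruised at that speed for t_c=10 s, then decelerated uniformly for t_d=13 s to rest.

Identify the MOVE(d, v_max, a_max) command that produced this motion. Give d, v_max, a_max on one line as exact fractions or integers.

d=598 v_max=26 a_max=2

a_max = 26/13 = 2
d_a = ½·26·13 = 169; d_c = 26·10 = 260
d = 2·169 + 260 = 598
t_c = 10 > 0 → v_max = v_peak = 26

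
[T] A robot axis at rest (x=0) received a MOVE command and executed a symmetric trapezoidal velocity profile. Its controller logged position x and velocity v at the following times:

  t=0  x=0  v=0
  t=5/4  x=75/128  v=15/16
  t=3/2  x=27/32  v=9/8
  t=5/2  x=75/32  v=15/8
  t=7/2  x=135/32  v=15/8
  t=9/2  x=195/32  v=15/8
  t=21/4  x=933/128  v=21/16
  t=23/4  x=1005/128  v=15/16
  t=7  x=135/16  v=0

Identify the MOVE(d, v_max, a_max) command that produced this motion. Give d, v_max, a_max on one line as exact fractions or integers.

final state: t=7, x=135/16, v=0 → d = 135/16
a_max = (15/16−0)/(5/4−0) = 3/4
max v = 15/8 over t∈[5/2,9/2] → v_max = 15/8
check: 15/8·(5/2+2) = 135/16 ✓

d=135/16 v_max=15/8 a_max=3/4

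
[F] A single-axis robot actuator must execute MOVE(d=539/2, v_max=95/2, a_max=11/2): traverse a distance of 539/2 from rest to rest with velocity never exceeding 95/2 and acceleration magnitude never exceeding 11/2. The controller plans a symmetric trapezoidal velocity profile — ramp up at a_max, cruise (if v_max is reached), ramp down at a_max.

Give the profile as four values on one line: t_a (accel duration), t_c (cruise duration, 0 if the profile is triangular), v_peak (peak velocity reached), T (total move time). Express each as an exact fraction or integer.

v_max²/a_max = (95/2)²/(11/2) = 9025/22
539/2 < 9025/22 → triangular
v_peak = √(539/2·11/2) = √(5929/4) = 77/2
t_a = (77/2)/(11/2) = 7; t_c = 0
T = 2·7 = 14

t_a=7 t_c=0 v_peak=77/2 T=14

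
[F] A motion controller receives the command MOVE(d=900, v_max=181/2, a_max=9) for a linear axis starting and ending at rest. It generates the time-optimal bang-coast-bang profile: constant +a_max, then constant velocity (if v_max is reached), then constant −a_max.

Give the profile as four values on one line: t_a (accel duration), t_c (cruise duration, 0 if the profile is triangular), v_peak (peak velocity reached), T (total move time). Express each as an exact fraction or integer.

vₘ²/aₘ = (181/2)²/9 = 32761/36
900 < 32761/36 → triangular
v_peak = √(900·9) = √8100 = 90
t_a = 90/9 = 10; t_c = 0
T = 2·10 = 20

t_a=10 t_c=0 v_peak=90 T=20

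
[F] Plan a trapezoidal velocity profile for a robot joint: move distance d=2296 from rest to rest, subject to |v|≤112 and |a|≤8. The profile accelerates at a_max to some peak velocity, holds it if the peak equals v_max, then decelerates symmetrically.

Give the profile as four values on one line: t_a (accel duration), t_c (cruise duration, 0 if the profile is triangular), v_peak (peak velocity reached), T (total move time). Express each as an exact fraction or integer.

vₘ²/aₘ = 112²/8 = 1568
2296 ≥ 1568 so v_max reached
t_a = 112/8 = 14; v_peak = 112
d_cruise = 2296 − 1568 = 728; t_c = 728/112 = 13/2
T = 2·14 + 13/2 = 69/2

t_a=14 t_c=13/2 v_peak=112 T=69/2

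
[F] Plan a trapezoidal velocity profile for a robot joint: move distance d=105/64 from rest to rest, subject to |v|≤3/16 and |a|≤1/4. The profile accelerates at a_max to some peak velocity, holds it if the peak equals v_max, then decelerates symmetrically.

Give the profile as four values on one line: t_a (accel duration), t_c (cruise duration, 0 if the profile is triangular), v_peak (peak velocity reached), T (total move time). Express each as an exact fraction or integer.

t_a=3/4 t_c=8 v_peak=3/16 T=19/2

(v_max)²/a_max = (3/16)²/(1/4) = 9/64
105/64 ≥ 9/64 → trapezoidal
t_a = (3/16)/(1/4) = 3/4; v_peak = 3/16
d_cruise = 105/64 − 9/64 = 3/2; t_c = (3/2)/(3/16) = 8
T = 2·3/4 + 8 = 19/2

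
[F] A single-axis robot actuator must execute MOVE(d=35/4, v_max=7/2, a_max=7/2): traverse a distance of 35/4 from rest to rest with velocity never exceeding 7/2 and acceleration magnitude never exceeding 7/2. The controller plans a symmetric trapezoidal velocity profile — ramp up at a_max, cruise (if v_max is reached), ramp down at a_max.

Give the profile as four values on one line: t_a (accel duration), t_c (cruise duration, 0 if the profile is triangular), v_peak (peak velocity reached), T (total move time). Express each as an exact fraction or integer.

(v_max)²/a_max = (7/2)²/(7/2) = 7/2
35/4 ≥ 7/2 so v_max reached
t_a = (7/2)/(7/2) = 1; v_peak = 7/2
d_cruise = 35/4 − 7/2 = 21/4; t_c = (21/4)/(7/2) = 3/2
T = 2·1 + 3/2 = 7/2

t_a=1 t_c=3/2 v_peak=7/2 T=7/2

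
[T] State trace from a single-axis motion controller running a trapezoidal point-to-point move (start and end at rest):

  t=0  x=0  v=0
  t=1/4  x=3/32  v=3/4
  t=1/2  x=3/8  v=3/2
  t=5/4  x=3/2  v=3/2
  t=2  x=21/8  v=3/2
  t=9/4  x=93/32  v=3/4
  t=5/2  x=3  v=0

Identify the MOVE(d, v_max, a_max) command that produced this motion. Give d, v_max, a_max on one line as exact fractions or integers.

d=3 v_max=3/2 a_max=3

final state: t=5/2, x=3, v=0 → d = 3
a_max = (3/4−0)/(1/4−0) = 3
max v = 3/2 over t∈[1/2,2] → v_max = 3/2
check: 3/2·(1/2+3/2) = 3 ✓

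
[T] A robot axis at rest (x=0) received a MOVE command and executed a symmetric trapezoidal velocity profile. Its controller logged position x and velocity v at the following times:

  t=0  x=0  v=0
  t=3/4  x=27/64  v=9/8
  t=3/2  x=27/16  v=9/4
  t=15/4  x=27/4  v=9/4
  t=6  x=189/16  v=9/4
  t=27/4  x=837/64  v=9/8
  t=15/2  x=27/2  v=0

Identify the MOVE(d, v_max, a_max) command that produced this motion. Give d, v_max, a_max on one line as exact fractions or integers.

final state: t=15/2, x=27/2, v=0 → d = 27/2
a_max = (9/8−0)/(3/4−0) = 3/2
max v = 9/4 over t∈[3/2,6] → v_max = 9/4
check: 9/4·(3/2+9/2) = 27/2 ✓

d=27/2 v_max=9/4 a_max=3/2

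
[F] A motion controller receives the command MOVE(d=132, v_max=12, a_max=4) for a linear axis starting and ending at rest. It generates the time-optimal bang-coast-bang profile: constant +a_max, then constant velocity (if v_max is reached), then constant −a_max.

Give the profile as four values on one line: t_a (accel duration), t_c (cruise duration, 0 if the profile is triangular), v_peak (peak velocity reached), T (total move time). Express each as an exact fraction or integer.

(v_max)²/a_max = 12²/4 = 36
132 ≥ 36 → trapezoidal
t_a = 12/4 = 3; v_peak = 12
d_cruise = 132 − 36 = 96; t_c = 96/12 = 8
T = 2·3 + 8 = 14

t_a=3 t_c=8 v_peak=12 T=14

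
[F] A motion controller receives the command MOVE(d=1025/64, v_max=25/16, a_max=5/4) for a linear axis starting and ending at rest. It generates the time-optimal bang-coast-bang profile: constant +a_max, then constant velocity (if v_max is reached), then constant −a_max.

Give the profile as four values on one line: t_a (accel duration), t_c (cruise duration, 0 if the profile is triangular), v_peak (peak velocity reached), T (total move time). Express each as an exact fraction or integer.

t_a=5/4 t_c=9 v_peak=25/16 T=23/2

vₘ²/aₘ = (25/16)²/(5/4) = 125/64
1025/64 ≥ 125/64 → trapezoidal
t_a = (25/16)/(5/4) = 5/4; v_peak = 25/16
d_cruise = 1025/64 − 125/64 = 225/16; t_c = (225/16)/(25/16) = 9
T = 2·5/4 + 9 = 23/2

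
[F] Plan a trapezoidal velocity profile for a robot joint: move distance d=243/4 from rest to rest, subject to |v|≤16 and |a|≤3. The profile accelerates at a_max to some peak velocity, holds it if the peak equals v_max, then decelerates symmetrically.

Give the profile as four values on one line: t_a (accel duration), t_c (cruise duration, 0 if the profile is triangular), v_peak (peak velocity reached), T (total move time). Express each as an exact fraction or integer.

t_a=9/2 t_c=0 v_peak=27/2 T=9

(v_max)²/a_max = 16²/3 = 256/3
243/4 < 256/3 so t_c = 0
v_peak = √(243/4·3) = √(729/4) = 27/2
t_a = (27/2)/3 = 9/2; t_c = 0
T = 2·9/2 = 9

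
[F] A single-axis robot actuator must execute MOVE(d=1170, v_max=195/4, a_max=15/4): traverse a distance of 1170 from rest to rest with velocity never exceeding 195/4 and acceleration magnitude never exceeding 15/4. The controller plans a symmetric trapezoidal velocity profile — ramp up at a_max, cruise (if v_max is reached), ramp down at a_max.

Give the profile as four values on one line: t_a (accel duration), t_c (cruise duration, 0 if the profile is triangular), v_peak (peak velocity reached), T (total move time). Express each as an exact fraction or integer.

t_a=13 t_c=11 v_peak=195/4 T=37

v_max²/a_max = (195/4)²/(15/4) = 2535/4
1170 ≥ 2535/4 ⇒ cruise phase
t_a = (195/4)/(15/4) = 13; v_peak = 195/4
d_cruise = 1170 − 2535/4 = 2145/4; t_c = (2145/4)/(195/4) = 11
T = 2·13 + 11 = 37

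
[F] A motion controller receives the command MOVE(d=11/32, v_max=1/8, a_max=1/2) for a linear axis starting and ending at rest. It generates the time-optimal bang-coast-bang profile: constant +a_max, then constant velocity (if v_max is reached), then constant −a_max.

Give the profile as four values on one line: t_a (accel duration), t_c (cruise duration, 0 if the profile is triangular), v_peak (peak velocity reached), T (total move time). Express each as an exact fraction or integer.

t_a=1/4 t_c=5/2 v_peak=1/8 T=3

vₘ²/aₘ = (1/8)²/(1/2) = 1/32
11/32 ≥ 1/32 ⇒ cruise phase
t_a = (1/8)/(1/2) = 1/4; v_peak = 1/8
d_cruise = 11/32 − 1/32 = 5/16; t_c = (5/16)/(1/8) = 5/2
T = 2·1/4 + 5/2 = 3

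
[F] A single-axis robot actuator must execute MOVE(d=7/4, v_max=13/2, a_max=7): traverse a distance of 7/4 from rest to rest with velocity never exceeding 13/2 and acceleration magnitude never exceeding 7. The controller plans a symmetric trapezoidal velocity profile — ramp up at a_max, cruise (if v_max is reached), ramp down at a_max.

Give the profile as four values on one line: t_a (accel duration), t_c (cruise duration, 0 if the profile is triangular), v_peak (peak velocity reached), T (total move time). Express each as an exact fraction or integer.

vₘ²/aₘ = (13/2)²/7 = 169/28
7/4 < 169/28 → triangular
v_peak = √(7/4·7) = √(49/4) = 7/2
t_a = (7/2)/7 = 1/2; t_c = 0
T = 2·1/2 = 1

t_a=1/2 t_c=0 v_peak=7/2 T=1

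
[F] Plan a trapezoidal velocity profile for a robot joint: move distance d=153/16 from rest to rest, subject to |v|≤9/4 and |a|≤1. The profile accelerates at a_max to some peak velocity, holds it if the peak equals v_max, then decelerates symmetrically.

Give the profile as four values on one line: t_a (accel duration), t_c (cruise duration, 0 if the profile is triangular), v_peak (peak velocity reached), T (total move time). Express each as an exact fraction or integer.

v_max²/a_max = (9/4)²/1 = 81/16
153/16 ≥ 81/16 so v_max reached
t_a = (9/4)/1 = 9/4; v_peak = 9/4
d_cruise = 153/16 − 81/16 = 9/2; t_c = (9/2)/(9/4) = 2
T = 2·9/4 + 2 = 13/2

t_a=9/4 t_c=2 v_peak=9/4 T=13/2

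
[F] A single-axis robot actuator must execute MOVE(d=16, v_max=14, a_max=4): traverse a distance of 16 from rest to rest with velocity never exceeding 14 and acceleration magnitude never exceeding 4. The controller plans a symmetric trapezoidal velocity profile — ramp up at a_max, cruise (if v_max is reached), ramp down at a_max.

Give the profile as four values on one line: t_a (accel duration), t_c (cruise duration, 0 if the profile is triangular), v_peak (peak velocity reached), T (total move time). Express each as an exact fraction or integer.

t_a=2 t_c=0 v_peak=8 T=4

vₘ²/aₘ = 14²/4 = 49
16 < 49 ⇒ no cruise
v_peak = √(16·4) = √64 = 8
t_a = 8/4 = 2; t_c = 0
T = 2·2 = 4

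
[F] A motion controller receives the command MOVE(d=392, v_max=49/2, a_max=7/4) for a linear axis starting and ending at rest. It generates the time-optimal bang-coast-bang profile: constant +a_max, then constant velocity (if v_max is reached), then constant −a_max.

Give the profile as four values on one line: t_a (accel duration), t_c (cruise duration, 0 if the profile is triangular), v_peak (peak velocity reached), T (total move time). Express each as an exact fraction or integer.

t_a=14 t_c=2 v_peak=49/2 T=30

v_max²/a_max = (49/2)²/(7/4) = 343
392 ≥ 343 so v_max reached
t_a = (49/2)/(7/4) = 14; v_peak = 49/2
d_cruise = 392 − 343 = 49; t_c = 49/(49/2) = 2
T = 2·14 + 2 = 30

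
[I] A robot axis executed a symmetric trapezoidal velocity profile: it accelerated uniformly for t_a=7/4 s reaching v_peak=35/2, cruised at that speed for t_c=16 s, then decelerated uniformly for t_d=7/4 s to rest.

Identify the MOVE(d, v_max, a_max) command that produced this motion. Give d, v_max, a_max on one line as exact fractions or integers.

d=2485/8 v_max=35/2 a_max=10

a_max = (35/2)/(7/4) = 10
d_a = ½·35/2·7/4 = 245/16; d_c = 35/2·16 = 280
d = 2·245/16 + 280 = 2485/8
t_c = 16 > 0 ⇒ limit active, v_max = 35/2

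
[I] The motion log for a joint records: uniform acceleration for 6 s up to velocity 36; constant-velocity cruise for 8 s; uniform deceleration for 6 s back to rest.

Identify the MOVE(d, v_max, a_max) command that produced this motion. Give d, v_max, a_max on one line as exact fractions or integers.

a_max = 36/6 = 6
d_a = ½·36·6 = 108; d_c = 36·8 = 288
d = 2·108 + 288 = 504
t_c = 8 > 0 → v_max = v_peak = 36

d=504 v_max=36 a_max=6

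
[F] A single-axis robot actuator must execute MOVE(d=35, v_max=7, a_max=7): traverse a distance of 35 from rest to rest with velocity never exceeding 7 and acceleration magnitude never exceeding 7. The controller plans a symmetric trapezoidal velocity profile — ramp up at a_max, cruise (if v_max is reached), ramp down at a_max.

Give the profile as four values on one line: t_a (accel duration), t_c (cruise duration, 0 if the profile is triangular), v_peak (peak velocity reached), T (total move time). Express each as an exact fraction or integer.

t_a=1 t_c=4 v_peak=7 T=6

vₘ²/aₘ = 7²/7 = 7
35 ≥ 7 so v_max reached
t_a = 7/7 = 1; v_peak = 7
d_cruise = 35 − 7 = 28; t_c = 28/7 = 4
T = 2·1 + 4 = 6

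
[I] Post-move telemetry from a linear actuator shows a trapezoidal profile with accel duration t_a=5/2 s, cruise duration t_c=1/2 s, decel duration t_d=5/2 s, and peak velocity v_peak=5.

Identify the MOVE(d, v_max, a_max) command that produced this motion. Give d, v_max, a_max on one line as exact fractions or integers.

d=15 v_max=5 a_max=2

a_max = 5/(5/2) = 2
d_a = ½·5·5/2 = 25/4; d_c = 5·1/2 = 5/2
d = 2·25/4 + 5/2 = 15
t_c = 1/2 > 0 ⇒ limit active, v_max = 5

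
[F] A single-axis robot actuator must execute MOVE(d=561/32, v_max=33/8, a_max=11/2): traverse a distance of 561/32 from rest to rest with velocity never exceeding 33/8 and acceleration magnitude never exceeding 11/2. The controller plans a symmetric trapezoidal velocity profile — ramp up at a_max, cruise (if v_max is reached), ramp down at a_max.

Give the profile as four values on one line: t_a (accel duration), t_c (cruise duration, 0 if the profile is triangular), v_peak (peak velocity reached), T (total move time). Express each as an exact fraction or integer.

(v_max)²/a_max = (33/8)²/(11/2) = 99/32
561/32 ≥ 99/32 → trapezoidal
t_a = (33/8)/(11/2) = 3/4; v_peak = 33/8
d_cruise = 561/32 − 99/32 = 231/16; t_c = (231/16)/(33/8) = 7/2
T = 2·3/4 + 7/2 = 5

t_a=3/4 t_c=7/2 v_peak=33/8 T=5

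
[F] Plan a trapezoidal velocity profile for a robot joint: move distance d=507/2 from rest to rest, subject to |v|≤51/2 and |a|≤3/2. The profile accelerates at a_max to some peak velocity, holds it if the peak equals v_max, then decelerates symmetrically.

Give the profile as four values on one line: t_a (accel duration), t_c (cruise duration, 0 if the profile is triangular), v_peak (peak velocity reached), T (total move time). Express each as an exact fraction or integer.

v_max²/a_max = (51/2)²/(3/2) = 867/2
507/2 < 867/2 → triangular
v_peak = √(507/2·3/2) = √(1521/4) = 39/2
t_a = (39/2)/(3/2) = 13; t_c = 0
T = 2·13 = 26

t_a=13 t_c=0 v_peak=39/2 T=26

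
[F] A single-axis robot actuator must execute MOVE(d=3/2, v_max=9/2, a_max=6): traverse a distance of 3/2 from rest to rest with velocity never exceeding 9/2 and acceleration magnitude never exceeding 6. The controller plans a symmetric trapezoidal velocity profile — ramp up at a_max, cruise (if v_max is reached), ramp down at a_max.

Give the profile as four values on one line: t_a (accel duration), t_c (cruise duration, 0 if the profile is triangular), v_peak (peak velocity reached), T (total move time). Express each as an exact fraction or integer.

(v_max)²/a_max = (9/2)²/6 = 27/8
3/2 < 27/8 → triangular
v_peak = √(3/2·6) = √9 = 3
t_a = 3/6 = 1/2; t_c = 0
T = 2·1/2 = 1

t_a=1/2 t_c=0 v_peak=3 T=1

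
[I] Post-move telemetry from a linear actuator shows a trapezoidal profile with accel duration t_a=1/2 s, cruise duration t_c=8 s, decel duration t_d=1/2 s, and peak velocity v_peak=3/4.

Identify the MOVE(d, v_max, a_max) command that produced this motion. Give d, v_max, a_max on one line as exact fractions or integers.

d=51/8 v_max=3/4 a_max=3/2

a_max = (3/4)/(1/2) = 3/2
d_a = ½·3/4·1/2 = 3/16; d_c = 3/4·8 = 6
d = 2·3/16 + 6 = 51/8
t_c = 8 > 0 so v_max = 3/4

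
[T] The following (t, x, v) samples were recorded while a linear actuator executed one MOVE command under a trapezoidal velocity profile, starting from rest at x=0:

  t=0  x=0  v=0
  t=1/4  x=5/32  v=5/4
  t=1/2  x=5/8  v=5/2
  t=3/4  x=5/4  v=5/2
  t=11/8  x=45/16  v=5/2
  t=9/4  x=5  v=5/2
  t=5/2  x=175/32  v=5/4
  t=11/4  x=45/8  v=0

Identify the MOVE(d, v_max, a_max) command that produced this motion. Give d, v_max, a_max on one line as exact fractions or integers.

final state: t=11/4, x=45/8, v=0 → d = 45/8
a_max = (5/4−0)/(1/4−0) = 5
max v = 5/2 over t∈[1/2,9/4] → v_max = 5/2
check: 5/2·(1/2+7/4) = 45/8 ✓

d=45/8 v_max=5/2 a_max=5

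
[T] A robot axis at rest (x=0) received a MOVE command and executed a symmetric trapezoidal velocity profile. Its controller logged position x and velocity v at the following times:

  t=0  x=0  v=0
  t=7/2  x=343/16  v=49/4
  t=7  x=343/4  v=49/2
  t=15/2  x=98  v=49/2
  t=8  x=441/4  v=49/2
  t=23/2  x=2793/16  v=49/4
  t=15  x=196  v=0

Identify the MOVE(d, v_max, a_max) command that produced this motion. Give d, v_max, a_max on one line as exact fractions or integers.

d=196 v_max=49/2 a_max=7/2

final state: t=15, x=196, v=0 → d = 196
a_max = (49/4−0)/(7/2−0) = 7/2
max v = 49/2 over t∈[7,8] → v_max = 49/2
check: 49/2·(7+1) = 196 ✓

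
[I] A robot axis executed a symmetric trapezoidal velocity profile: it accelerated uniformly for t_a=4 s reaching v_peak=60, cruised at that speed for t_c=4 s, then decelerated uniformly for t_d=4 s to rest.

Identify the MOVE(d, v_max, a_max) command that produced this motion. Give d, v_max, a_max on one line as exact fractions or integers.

a_max = 60/4 = 15
d_a = ½·60·4 = 120; d_c = 60·4 = 240
d = 2·120 + 240 = 480
t_c = 4 > 0 ⇒ limit active, v_max = 60

d=480 v_max=60 a_max=15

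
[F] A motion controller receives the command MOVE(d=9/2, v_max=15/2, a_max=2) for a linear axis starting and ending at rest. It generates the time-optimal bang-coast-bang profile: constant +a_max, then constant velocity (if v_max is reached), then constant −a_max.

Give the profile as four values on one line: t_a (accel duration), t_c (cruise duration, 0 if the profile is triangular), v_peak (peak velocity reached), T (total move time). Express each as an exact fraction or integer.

v_max²/a_max = (15/2)²/2 = 225/8
9/2 < 225/8 so t_c = 0
v_peak = √(9/2·2) = √9 = 3
t_a = 3/2; t_c = 0
T = 2·3/2 = 3

t_a=3/2 t_c=0 v_peak=3 T=3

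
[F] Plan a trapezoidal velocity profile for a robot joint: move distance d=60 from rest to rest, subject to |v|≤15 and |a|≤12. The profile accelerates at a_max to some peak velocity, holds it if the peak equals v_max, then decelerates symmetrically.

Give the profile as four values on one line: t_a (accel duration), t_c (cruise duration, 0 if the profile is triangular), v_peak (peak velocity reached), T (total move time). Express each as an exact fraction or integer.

(v_max)²/a_max = 15²/12 = 75/4
60 ≥ 75/4 so v_max reached
t_a = 15/12 = 5/4; v_peak = 15
d_cruise = 60 − 75/4 = 165/4; t_c = (165/4)/15 = 11/4
T = 2·5/4 + 11/4 = 21/4

t_a=5/4 t_c=11/4 v_peak=15 T=21/4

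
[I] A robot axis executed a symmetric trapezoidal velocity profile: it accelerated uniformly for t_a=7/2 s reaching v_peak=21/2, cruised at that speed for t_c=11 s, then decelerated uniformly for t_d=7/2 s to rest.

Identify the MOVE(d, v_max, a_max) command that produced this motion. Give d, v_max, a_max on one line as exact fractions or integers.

d=609/4 v_max=21/2 a_max=3

a_max = (21/2)/(7/2) = 3
d_a = ½·21/2·7/2 = 147/8; d_c = 21/2·11 = 231/2
d = 2·147/8 + 231/2 = 609/4
t_c = 11 > 0 so v_max = 21/2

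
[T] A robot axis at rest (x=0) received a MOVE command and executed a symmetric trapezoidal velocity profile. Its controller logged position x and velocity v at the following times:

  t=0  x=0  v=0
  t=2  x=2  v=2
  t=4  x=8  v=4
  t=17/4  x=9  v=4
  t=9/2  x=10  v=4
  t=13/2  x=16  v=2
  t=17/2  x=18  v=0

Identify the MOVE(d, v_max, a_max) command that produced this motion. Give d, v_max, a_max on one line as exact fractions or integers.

final state: t=17/2, x=18, v=0 → d = 18
a_max = (2−0)/(2−0) = 1
max v = 4 over t∈[4,9/2] → v_max = 4
check: 4·(4+1/2) = 18 ✓

d=18 v_max=4 a_max=1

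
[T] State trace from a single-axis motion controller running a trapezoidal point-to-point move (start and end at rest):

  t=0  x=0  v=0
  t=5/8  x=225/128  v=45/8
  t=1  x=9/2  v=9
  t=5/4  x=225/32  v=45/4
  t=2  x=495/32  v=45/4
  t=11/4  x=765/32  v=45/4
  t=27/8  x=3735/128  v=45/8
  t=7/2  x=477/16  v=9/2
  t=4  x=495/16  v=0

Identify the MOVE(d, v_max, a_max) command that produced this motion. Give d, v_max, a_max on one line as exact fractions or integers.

final state: t=4, x=495/16, v=0 → d = 495/16
a_max = (45/8−0)/(5/8−0) = 9
max v = 45/4 over t∈[5/4,11/4] → v_max = 45/4
check: 45/4·(5/4+3/2) = 495/16 ✓

d=495/16 v_max=45/4 a_max=9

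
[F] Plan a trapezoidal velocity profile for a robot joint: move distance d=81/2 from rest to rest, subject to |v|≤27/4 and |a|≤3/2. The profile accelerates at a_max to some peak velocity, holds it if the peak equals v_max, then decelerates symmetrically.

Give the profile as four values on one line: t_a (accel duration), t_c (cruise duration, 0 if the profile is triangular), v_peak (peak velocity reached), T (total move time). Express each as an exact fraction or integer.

(v_max)²/a_max = (27/4)²/(3/2) = 243/8
81/2 ≥ 243/8 so v_max reached
t_a = (27/4)/(3/2) = 9/2; v_peak = 27/4
d_cruise = 81/2 − 243/8 = 81/8; t_c = (81/8)/(27/4) = 3/2
T = 2·9/2 + 3/2 = 21/2

t_a=9/2 t_c=3/2 v_peak=27/4 T=21/2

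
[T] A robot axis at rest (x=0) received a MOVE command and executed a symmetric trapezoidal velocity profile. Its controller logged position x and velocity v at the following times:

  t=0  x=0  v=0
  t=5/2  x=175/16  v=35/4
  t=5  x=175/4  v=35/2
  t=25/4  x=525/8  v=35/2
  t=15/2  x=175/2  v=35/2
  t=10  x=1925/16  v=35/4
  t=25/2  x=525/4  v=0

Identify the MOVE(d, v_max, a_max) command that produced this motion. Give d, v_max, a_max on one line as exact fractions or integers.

final state: t=25/2, x=525/4, v=0 → d = 525/4
a_max = (35/4−0)/(5/2−0) = 7/2
max v = 35/2 over t∈[5,15/2] → v_max = 35/2
check: 35/2·(5+5/2) = 525/4 ✓

d=525/4 v_max=35/2 a_max=7/2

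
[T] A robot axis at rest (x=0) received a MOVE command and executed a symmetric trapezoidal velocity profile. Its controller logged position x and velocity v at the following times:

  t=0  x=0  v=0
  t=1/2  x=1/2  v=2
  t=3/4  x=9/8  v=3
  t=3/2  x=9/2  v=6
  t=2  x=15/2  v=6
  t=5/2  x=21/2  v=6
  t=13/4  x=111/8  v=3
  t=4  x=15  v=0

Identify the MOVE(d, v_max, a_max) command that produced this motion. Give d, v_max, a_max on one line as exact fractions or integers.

final state: t=4, x=15, v=0 → d = 15
a_max = (2−0)/(1/2−0) = 4
max v = 6 over t∈[3/2,5/2] → v_max = 6
check: 6·(3/2+1) = 15 ✓

d=15 v_max=6 a_max=4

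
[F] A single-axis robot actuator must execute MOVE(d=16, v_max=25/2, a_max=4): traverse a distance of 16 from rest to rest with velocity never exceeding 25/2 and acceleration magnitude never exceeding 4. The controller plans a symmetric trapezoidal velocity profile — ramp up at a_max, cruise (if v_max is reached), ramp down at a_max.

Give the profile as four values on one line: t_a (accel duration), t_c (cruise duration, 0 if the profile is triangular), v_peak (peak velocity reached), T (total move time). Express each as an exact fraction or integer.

t_a=2 t_c=0 v_peak=8 T=4

vₘ²/aₘ = (25/2)²/4 = 625/16
16 < 625/16 ⇒ no cruise
v_peak = √(16·4) = √64 = 8
t_a = 8/4 = 2; t_c = 0
T = 2·2 = 4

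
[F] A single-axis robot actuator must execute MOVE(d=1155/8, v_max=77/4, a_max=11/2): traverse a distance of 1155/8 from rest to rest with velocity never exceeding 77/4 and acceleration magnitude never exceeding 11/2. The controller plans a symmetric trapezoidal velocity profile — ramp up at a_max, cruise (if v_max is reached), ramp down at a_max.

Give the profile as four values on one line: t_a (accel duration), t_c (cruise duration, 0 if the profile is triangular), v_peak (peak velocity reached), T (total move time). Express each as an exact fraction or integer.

t_a=7/2 t_c=4 v_peak=77/4 T=11

(v_max)²/a_max = (77/4)²/(11/2) = 539/8
1155/8 ≥ 539/8 ⇒ cruise phase
t_a = (77/4)/(11/2) = 7/2; v_peak = 77/4
d_cruise = 1155/8 − 539/8 = 77; t_c = 77/(77/4) = 4
T = 2·7/2 + 4 = 11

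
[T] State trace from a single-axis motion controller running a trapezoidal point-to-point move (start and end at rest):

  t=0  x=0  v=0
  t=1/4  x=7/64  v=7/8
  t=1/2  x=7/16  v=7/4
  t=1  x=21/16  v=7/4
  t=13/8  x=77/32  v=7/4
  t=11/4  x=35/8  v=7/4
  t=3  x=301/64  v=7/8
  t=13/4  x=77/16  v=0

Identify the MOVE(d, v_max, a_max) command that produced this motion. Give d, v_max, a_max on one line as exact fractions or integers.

d=77/16 v_max=7/4 a_max=7/2

final state: t=13/4, x=77/16, v=0 → d = 77/16
a_max = (7/8−0)/(1/4−0) = 7/2
max v = 7/4 over t∈[1/2,11/4] → v_max = 7/4
check: 7/4·(1/2+9/4) = 77/16 ✓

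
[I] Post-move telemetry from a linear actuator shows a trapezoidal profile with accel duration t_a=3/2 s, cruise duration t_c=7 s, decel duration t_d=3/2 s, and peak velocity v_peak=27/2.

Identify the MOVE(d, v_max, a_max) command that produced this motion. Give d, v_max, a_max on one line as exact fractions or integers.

d=459/4 v_max=27/2 a_max=9

a_max = (27/2)/(3/2) = 9
d_a = ½·27/2·3/2 = 81/8; d_c = 27/2·7 = 189/2
d = 2·81/8 + 189/2 = 459/4
t_c = 7 > 0 ⇒ limit active, v_max = 27/2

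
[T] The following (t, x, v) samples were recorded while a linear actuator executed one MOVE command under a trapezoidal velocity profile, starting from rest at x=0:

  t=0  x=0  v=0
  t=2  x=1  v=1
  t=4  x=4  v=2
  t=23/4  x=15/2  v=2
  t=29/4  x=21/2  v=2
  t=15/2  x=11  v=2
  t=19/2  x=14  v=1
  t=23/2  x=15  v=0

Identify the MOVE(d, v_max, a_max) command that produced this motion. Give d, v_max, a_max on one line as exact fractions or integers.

d=15 v_max=2 a_max=1/2

final state: t=23/2, x=15, v=0 → d = 15
a_max = (1−0)/(2−0) = 1/2
max v = 2 over t∈[4,15/2] → v_max = 2
check: 2·(4+7/2) = 15 ✓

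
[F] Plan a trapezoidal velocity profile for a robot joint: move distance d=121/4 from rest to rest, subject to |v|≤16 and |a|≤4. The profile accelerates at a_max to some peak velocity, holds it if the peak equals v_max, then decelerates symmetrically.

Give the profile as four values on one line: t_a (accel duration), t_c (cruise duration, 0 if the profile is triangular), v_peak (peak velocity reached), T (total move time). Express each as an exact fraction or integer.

t_a=11/4 t_c=0 v_peak=11 T=11/2

vₘ²/aₘ = 16²/4 = 64
121/4 < 64 so t_c = 0
v_peak = √(121/4·4) = √121 = 11
t_a = 11/4; t_c = 0
T = 2·11/4 = 11/2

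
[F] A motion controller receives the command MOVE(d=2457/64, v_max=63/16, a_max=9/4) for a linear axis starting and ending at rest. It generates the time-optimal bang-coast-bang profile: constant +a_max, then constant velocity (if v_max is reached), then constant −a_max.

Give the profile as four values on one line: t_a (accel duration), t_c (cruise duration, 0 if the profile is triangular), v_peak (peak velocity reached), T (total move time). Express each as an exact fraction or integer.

t_a=7/4 t_c=8 v_peak=63/16 T=23/2

v_max²/a_max = (63/16)²/(9/4) = 441/64
2457/64 ≥ 441/64 → trapezoidal
t_a = (63/16)/(9/4) = 7/4; v_peak = 63/16
d_cruise = 2457/64 − 441/64 = 63/2; t_c = (63/2)/(63/16) = 8
T = 2·7/4 + 8 = 23/2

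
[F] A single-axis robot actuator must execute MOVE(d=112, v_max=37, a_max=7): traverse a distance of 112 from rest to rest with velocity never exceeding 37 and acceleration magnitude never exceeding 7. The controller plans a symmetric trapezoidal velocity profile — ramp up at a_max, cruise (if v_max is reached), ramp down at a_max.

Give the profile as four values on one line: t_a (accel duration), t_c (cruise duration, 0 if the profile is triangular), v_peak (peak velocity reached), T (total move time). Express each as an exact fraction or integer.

t_a=4 t_c=0 v_peak=28 T=8

vₘ²/aₘ = 37²/7 = 1369/7
112 < 1369/7 → triangular
v_peak = √(112·7) = √784 = 28
t_a = 28/7 = 4; t_c = 0
T = 2·4 = 8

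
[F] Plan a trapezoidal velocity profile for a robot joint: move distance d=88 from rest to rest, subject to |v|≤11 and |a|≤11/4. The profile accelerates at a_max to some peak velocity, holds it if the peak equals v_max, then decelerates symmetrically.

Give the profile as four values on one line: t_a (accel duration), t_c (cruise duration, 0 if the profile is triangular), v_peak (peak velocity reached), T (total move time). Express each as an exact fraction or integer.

t_a=4 t_c=4 v_peak=11 T=12

v_max²/a_max = 11²/(11/4) = 44
88 ≥ 44 → trapezoidal
t_a = 11/(11/4) = 4; v_peak = 11
d_cruise = 88 − 44 = 44; t_c = 44/11 = 4
T = 2·4 + 4 = 12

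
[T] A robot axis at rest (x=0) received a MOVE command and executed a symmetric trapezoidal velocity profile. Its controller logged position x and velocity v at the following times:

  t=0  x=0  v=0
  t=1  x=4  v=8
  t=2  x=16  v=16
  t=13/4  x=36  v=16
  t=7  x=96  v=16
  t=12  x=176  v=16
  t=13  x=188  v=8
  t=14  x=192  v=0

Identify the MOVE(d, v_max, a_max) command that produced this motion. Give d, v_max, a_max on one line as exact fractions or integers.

final state: t=14, x=192, v=0 → d = 192
a_max = (8−0)/(1−0) = 8
max v = 16 over t∈[2,12] → v_max = 16
check: 16·(2+10) = 192 ✓

d=192 v_max=16 a_max=8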